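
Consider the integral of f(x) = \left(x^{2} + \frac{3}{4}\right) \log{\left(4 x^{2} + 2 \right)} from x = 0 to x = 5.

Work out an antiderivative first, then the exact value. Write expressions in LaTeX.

Antiderivative: F(x) = \frac{x^{3} \log{\left(2 x^{2} + 1 \right)}}{3} - \frac{2 x^{3}}{9} + \frac{x^{3} \log{\left(2 \right)}}{3} + \frac{3 x \log{\left(2 x^{2} + 1 \right)}}{4} - \frac{7 x}{6} + \frac{3 x \log{\left(2 \right)}}{4} + \frac{7 \sqrt{2} \operatorname{atan}{\left(\sqrt{2} x \right)}}{12}; value = - \frac{605}{18} + \frac{7 \sqrt{2} \operatorname{atan}{\left(5 \sqrt{2} \right)}}{12} + \frac{545 \log{\left(102 \right)}}{12}

A candidate is checked by its d/dx: the result must match f(x).
F(x) = \frac{x^{3} \log{\left(2 x^{2} + 1 \right)}}{3} - \frac{2 x^{3}}{9} + \frac{x^{3} \log{\left(2 \right)}}{3} + \frac{3 x \log{\left(2 x^{2} + 1 \right)}}{4} - \frac{7 x}{6} + \frac{3 x \log{\left(2 \right)}}{4} + \frac{7 \sqrt{2} \operatorname{atan}{\left(\sqrt{2} x \right)}}{12} is an antiderivative of f.
Check: d/dx[\frac{x^{3} \log{\left(2 x^{2} + 1 \right)}}{3} - \frac{2 x^{3}}{9} + \frac{x^{3} \log{\left(2 \right)}}{3} + \frac{3 x \log{\left(2 x^{2} + 1 \right)}}{4} - \frac{7 x}{6} + \frac{3 x \log{\left(2 \right)}}{4} + \frac{7 \sqrt{2} \operatorname{atan}{\left(\sqrt{2} x \right)}}{12}] = x^{2} \log{\left(2 x^{2} + 1 \right)} + x^{2} \log{\left(2 \right)} + \frac{3 \log{\left(2 x^{2} + 1 \right)}}{4} + \frac{3 \log{\left(2 \right)}}{4}, which equals f(x).
F(5) = - \frac{605}{18} + \frac{7 \sqrt{2} \operatorname{atan}{\left(5 \sqrt{2} \right)}}{12} + \frac{545 \log{\left(2 \right)}}{12} + \frac{545 \log{\left(51 \right)}}{12}; F(0) = 0.
Integral = F(5) - F(0) = - \frac{605}{18} + \frac{7 \sqrt{2} \operatorname{atan}{\left(5 \sqrt{2} \right)}}{12} + \frac{545 \log{\left(102 \right)}}{12}.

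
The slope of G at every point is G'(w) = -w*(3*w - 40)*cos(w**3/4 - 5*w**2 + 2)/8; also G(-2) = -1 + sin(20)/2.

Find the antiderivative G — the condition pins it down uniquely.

G'(w) matches the chain-rule pattern g'(h)*h' with inner function h(w) = w**3/4 - 5*w**2 + 2; substituting u = h(w) collapses the integral.
A general antiderivative is -sin(w**3/4 - 5*w**2 + 2)/2 + C.
The condition gives C = -1 + sin(20)/2 - (sin(20)/2) = -1.
So G(w) = -sin(w**3/4 - 5*w**2 + 2)/2 - 1.
Check: d/dw[-sin(w**3/4 - 5*w**2 + 2)/2 - 1] = -3*w**2*cos(w**3/4 - 5*w**2 + 2)/8 + 5*w*cos(w**3/4 - 5*w**2 + 2), which equals G'(w).

G(w) = -sin(w**3/4 - 5*w**2 + 2)/2 - 1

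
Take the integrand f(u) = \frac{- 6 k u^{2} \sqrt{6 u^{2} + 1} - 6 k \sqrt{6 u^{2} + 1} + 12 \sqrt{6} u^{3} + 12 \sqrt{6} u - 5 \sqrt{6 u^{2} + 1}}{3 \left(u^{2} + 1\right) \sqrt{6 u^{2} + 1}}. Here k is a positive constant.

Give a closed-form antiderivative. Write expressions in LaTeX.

A first test for any F(u): its u-derivative must equal f(u) identically.
Check: d/du[- \frac{6 k u - 2 \sqrt{6} \sqrt{6 u^{2} + 1} + 5 \operatorname{atan}{\left(u \right)}}{3}] = \frac{- 6 k u^{2} \sqrt{6 u^{2} + 1} - 6 k \sqrt{6 u^{2} + 1} + 12 \sqrt{6} u^{3} + 12 \sqrt{6} u - 5 \sqrt{6 u^{2} + 1}}{3 u^{2} \sqrt{6 u^{2} + 1} + 3 \sqrt{6 u^{2} + 1}}, which equals f(u).

An antiderivative is F(u) = - \frac{6 k u - 2 \sqrt{6} \sqrt{6 u^{2} + 1} + 5 \operatorname{atan}{\left(u \right)}}{3}.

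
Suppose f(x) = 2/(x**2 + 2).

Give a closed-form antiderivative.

An antiderivative is F(x) = sqrt(2)*atan(sqrt(2)*x/2).

Check any antiderivative F(x) by computing F'(x) and comparing it with f(x).
Check: d/dx[sqrt(2)*atan(sqrt(2)*x/2)] = 2/(x**2 + 2) = f(x).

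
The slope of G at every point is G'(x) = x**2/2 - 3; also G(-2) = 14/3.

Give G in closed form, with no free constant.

Since d/dx undoes antidifferentiation here, G(x) must give back the stated G'(x).
A general antiderivative is x**3/6 - 3*x + C.
The condition gives C = 14/3 - (14/3) = 0.
So G(x) = x**3/6 - 3*x.
Check: d/dx[x**3/6 - 3*x] = x**2/2 - 3 = G'(x).

G(x) = x**3/6 - 3*x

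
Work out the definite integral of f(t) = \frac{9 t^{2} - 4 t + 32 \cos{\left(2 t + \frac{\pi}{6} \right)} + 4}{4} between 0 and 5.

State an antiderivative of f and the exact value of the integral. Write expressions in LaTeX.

Antiderivative: F(t) = \frac{3 t^{3}}{4} - \frac{t^{2}}{2} + t + 4 \sin{\left(2 t + \frac{\pi}{6} \right)}; value = 4 \sin{\left(\frac{\pi}{6} + 10 \right)} + \frac{337}{4}

Differentiate the proposed F(t) back; it has to land on f(t) exactly.
F(t) = \frac{3 t^{3}}{4} - \frac{t^{2}}{2} + t + 4 \sin{\left(2 t + \frac{\pi}{6} \right)} is an antiderivative of f.
Check: d/dt[\frac{3 t^{3}}{4} - \frac{t^{2}}{2} + t + 4 \sin{\left(2 t + \frac{\pi}{6} \right)}] = \frac{9 t^{2}}{4} - t + 8 \cos{\left(2 t + \frac{\pi}{6} \right)} + 1, which equals f(t).
F(5) = 4 \sin{\left(\frac{\pi}{6} + 10 \right)} + \frac{345}{4}; F(0) = 2.
Integral = F(5) - F(0) = 4 \sin{\left(\frac{\pi}{6} + 10 \right)} + \frac{337}{4}.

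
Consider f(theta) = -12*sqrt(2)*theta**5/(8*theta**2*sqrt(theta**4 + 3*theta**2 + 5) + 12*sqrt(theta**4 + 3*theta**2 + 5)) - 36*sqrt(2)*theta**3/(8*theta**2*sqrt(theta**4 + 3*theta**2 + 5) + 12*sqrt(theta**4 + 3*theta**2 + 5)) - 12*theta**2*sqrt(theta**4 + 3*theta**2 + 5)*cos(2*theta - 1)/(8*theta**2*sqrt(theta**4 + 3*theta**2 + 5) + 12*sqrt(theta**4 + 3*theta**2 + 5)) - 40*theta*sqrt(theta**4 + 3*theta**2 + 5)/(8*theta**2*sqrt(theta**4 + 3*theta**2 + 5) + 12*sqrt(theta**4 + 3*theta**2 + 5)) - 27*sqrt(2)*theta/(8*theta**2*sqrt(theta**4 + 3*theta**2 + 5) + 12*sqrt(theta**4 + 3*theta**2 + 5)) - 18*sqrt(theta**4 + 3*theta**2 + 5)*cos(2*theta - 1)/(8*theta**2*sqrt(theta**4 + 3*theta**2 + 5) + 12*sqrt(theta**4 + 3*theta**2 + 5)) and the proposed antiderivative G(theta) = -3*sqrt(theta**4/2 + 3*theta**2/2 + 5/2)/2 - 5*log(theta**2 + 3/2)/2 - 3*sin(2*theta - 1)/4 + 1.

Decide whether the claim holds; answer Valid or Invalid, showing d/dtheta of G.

d/dtheta[G] = (-12*sqrt(2)*theta**5 - 36*sqrt(2)*theta**3 - 12*theta**2*sqrt(theta**4 + 3*theta**2 + 5)*cos(2*theta - 1) - 40*theta*sqrt(theta**4 + 3*theta**2 + 5) - 27*sqrt(2)*theta - 18*sqrt(theta**4 + 3*theta**2 + 5)*cos(2*theta - 1))/(8*theta**2*sqrt(theta**4 + 3*theta**2 + 5) + 12*sqrt(theta**4 + 3*theta**2 + 5))
This equals f(theta) exactly, so the claim holds.

Valid - differentiating G returns exactly f.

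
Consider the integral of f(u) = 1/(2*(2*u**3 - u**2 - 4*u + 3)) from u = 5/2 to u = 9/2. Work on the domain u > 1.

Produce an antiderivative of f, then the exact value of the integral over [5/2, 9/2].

Antiderivative: F(u) = -log(u - 1)/25 + log(u + 3/2)/25 - 1/(10*u - 10); value = -log(4)/25 - log(7/2)/25 + log(3/2)/25 + 4/105 + log(6)/25

Factor the denominator (2*(u - 1)**2*(2*u + 3)) and decompose: f = 2/(25*(2*u + 3)) - 1/(25*(u - 1)) + 1/(10*(u - 1)**2); each piece integrates to a log, atan, or power term.
F(u) = -log(u - 1)/25 + log(u + 3/2)/25 - 1/(10*u - 10) is an antiderivative of f.
Check: d/du[-log(u - 1)/25 + log(u + 3/2)/25 - 1/(10*u - 10)] = 1/(4*u**3 - 2*u**2 - 8*u + 6), which equals f(u).
F(9/2) = -log(7/2)/25 - 1/35 + log(6)/25; F(5/2) = -1/15 - log(3/2)/25 + log(4)/25.
Integral = F(9/2) - F(5/2) = -log(4)/25 - log(7/2)/25 + log(3/2)/25 + 4/105 + log(6)/25.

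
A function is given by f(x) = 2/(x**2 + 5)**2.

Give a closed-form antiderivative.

A candidate is checked by its d/dx: the result must match f(x).
Check: d/dx[(sqrt(5)*x**2*atan(sqrt(5)*x/5) + 5*x + 5*sqrt(5)*atan(sqrt(5)*x/5))/(25*x**2 + 125)] = 2/(x**4 + 10*x**2 + 25), which equals f(x).

An antiderivative is F(x) = (sqrt(5)*x**2*atan(sqrt(5)*x/5) + 5*x + 5*sqrt(5)*atan(sqrt(5)*x/5))/(25*x**2 + 125).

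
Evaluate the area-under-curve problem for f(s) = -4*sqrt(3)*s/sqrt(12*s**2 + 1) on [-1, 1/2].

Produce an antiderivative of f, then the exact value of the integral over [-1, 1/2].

Antiderivative: F(s) = -sqrt(4*s**2 + 1/3); value = -2*sqrt(3)/3 + sqrt(39)/3

f matches the chain-rule pattern g'(h)*h' with inner function h(s) = 4*s**2 + 1/3; substituting u = h(s) collapses the integral.
F(s) = -sqrt(4*s**2 + 1/3) is an antiderivative of f.
Check: d/ds[-sqrt(4*s**2 + 1/3)] = -4*sqrt(3)*s/sqrt(12*s**2 + 1) = f(s).
F(1/2) = -2*sqrt(3)/3; F(-1) = -sqrt(39)/3.
Integral = F(1/2) - F(-1) = -2*sqrt(3)/3 + sqrt(39)/3.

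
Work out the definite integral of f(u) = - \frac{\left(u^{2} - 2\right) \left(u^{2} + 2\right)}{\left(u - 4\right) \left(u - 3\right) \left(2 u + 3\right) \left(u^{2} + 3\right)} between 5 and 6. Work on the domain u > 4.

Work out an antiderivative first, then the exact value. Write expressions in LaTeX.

Antiderivative: F(u) = - \frac{252 \log{\left(u - 4 \right)}}{209} + \frac{77 \log{\left(u - 3 \right)}}{108} - \frac{17 \log{\left(u + \frac{3}{2} \right)}}{4158} - \frac{5 \log{\left(u^{2} + 3 \right)}}{3192} - \frac{115 \sqrt{3} \operatorname{atan}{\left(\frac{\sqrt{3} u}{3} \right)}}{4788}; value = - \frac{43309 \log{\left(2 \right)}}{22572} - \frac{115 \sqrt{3} \operatorname{atan}{\left(2 \sqrt{3} \right)}}{4788} - \frac{17 \log{\left(\frac{15}{2} \right)}}{4158} - \frac{5 \log{\left(39 \right)}}{3192} + \frac{5 \log{\left(28 \right)}}{3192} + \frac{17 \log{\left(\frac{13}{2} \right)}}{4158} + \frac{115 \sqrt{3} \operatorname{atan}{\left(\frac{5 \sqrt{3}}{3} \right)}}{4788} + \frac{77 \log{\left(3 \right)}}{108}

The denominator factors as \left(u - 4\right) \left(u - 3\right) \left(2 u + 3\right) \left(u^{2} + 3\right); partial fractions split f into directly integrable pieces: - \frac{5 \left(u + 23\right)}{1596 \left(u^{2} + 3\right)} - \frac{17}{2079 \left(2 u + 3\right)} + \frac{77}{108 \left(u - 3\right)} - \frac{252}{209 \left(u - 4\right)}.
F(u) = - \frac{252 \log{\left(u - 4 \right)}}{209} + \frac{77 \log{\left(u - 3 \right)}}{108} - \frac{17 \log{\left(u + \frac{3}{2} \right)}}{4158} - \frac{5 \log{\left(u^{2} + 3 \right)}}{3192} - \frac{115 \sqrt{3} \operatorname{atan}{\left(\frac{\sqrt{3} u}{3} \right)}}{4788} is an antiderivative of f.
Check: d/du[- \frac{252 \log{\left(u - 4 \right)}}{209} + \frac{77 \log{\left(u - 3 \right)}}{108} - \frac{17 \log{\left(u + \frac{3}{2} \right)}}{4158} - \frac{5 \log{\left(u^{2} + 3 \right)}}{3192} - \frac{115 \sqrt{3} \operatorname{atan}{\left(\frac{\sqrt{3} u}{3} \right)}}{4788}] = \frac{4 - u^{4}}{2 u^{5} - 11 u^{4} + 9 u^{3} + 3 u^{2} + 9 u + 108}, which equals f(u).
F(6) = - \frac{252 \log{\left(2 \right)}}{209} - \frac{115 \sqrt{3} \operatorname{atan}{\left(2 \sqrt{3} \right)}}{4788} - \frac{17 \log{\left(\frac{15}{2} \right)}}{4158} - \frac{5 \log{\left(39 \right)}}{3192} + \frac{77 \log{\left(3 \right)}}{108}; F(5) = - \frac{115 \sqrt{3} \operatorname{atan}{\left(\frac{5 \sqrt{3}}{3} \right)}}{4788} - \frac{17 \log{\left(\frac{13}{2} \right)}}{4158} - \frac{5 \log{\left(28 \right)}}{3192} + \frac{77 \log{\left(2 \right)}}{108}.
Integral = F(6) - F(5) = - \frac{43309 \log{\left(2 \right)}}{22572} - \frac{115 \sqrt{3} \operatorname{atan}{\left(2 \sqrt{3} \right)}}{4788} - \frac{17 \log{\left(\frac{15}{2} \right)}}{4158} - \frac{5 \log{\left(39 \right)}}{3192} + \frac{5 \log{\left(28 \right)}}{3192} + \frac{17 \log{\left(\frac{13}{2} \right)}}{4158} + \frac{115 \sqrt{3} \operatorname{atan}{\left(\frac{5 \sqrt{3}}{3} \right)}}{4788} + \frac{77 \log{\left(3 \right)}}{108}.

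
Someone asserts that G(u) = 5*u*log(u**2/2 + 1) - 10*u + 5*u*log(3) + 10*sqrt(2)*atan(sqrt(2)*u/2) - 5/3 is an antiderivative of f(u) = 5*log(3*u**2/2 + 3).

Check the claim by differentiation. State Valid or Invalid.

d/du[G] = 5*log(u**2/2 + 1) + 5*log(3)
This equals f(u) exactly, so the claim holds.

Valid - differentiating G returns exactly f.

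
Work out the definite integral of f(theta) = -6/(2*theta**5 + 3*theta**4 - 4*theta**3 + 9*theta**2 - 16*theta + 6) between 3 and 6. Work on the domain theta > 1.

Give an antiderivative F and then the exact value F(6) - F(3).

Antiderivative: F(theta) = -log(theta - 1)/2 + 16*log(theta - 1/2)/21 - 3*log(theta + 3)/154 - 4*log(theta**2 + 2)/33 + sqrt(2)*atan(sqrt(2)*theta/2)/33; value = -log(5)/2 - 16*log(5/2)/21 - 4*log(38)/33 - sqrt(2)*atan(3*sqrt(2)/2)/33 - 3*log(9)/154 + 3*log(6)/154 + sqrt(2)*atan(3*sqrt(2))/33 + 4*log(11)/33 + log(2)/2 + 16*log(11/2)/21

Factor the denominator ((theta - 1)*(theta + 3)*(2*theta - 1)*(theta**2 + 2)) and decompose: f = -2*(4*theta - 1)/(33*(theta**2 + 2)) + 32/(21*(2*theta - 1)) - 3/(154*(theta + 3)) - 1/(2*(theta - 1)); each piece integrates to a log, atan, or power term.
F(theta) = -log(theta - 1)/2 + 16*log(theta - 1/2)/21 - 3*log(theta + 3)/154 - 4*log(theta**2 + 2)/33 + sqrt(2)*atan(sqrt(2)*theta/2)/33 is an antiderivative of f.
Check: d/dtheta[-log(theta - 1)/2 + 16*log(theta - 1/2)/21 - 3*log(theta + 3)/154 - 4*log(theta**2 + 2)/33 + sqrt(2)*atan(sqrt(2)*theta/2)/33] = -6/(2*theta**5 + 3*theta**4 - 4*theta**3 + 9*theta**2 - 16*theta + 6) = f(theta).
F(6) = -log(5)/2 - 4*log(38)/33 - 3*log(9)/154 + sqrt(2)*atan(3*sqrt(2))/33 + 16*log(11/2)/21; F(3) = -log(2)/2 - 4*log(11)/33 - 3*log(6)/154 + sqrt(2)*atan(3*sqrt(2)/2)/33 + 16*log(5/2)/21.
Integral = F(6) - F(3) = -log(5)/2 - 16*log(5/2)/21 - 4*log(38)/33 - sqrt(2)*atan(3*sqrt(2)/2)/33 - 3*log(9)/154 + 3*log(6)/154 + sqrt(2)*atan(3*sqrt(2))/33 + 4*log(11)/33 + log(2)/2 + 16*log(11/2)/21.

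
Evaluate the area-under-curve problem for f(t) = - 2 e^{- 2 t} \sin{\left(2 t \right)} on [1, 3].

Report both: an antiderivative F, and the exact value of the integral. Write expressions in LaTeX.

Antiderivative: F(t) = \frac{\left(\sin{\left(2 t \right)} + \cos{\left(2 t \right)}\right) e^{- 2 t}}{2}; value = - \frac{\sin{\left(2 \right)}}{2 e^{2}} + \frac{\sin{\left(6 \right)}}{2 e^{6}} + \frac{\cos{\left(6 \right)}}{2 e^{6}} - \frac{\cos{\left(2 \right)}}{2 e^{2}}

Check any antiderivative F(t) by computing F'(t) and comparing it with f(t).
F(t) = \frac{\left(\sin{\left(2 t \right)} + \cos{\left(2 t \right)}\right) e^{- 2 t}}{2} is an antiderivative of f.
Check: d/dt[\frac{\left(\sin{\left(2 t \right)} + \cos{\left(2 t \right)}\right) e^{- 2 t}}{2}] = - 2 e^{- 2 t} \sin{\left(2 t \right)} = f(t).
F(3) = \frac{\sin{\left(6 \right)}}{2 e^{6}} + \frac{\cos{\left(6 \right)}}{2 e^{6}}; F(1) = \frac{\cos{\left(2 \right)}}{2 e^{2}} + \frac{\sin{\left(2 \right)}}{2 e^{2}}.
Integral = F(3) - F(1) = - \frac{\sin{\left(2 \right)}}{2 e^{2}} + \frac{\sin{\left(6 \right)}}{2 e^{6}} + \frac{\cos{\left(6 \right)}}{2 e^{6}} - \frac{\cos{\left(2 \right)}}{2 e^{2}}.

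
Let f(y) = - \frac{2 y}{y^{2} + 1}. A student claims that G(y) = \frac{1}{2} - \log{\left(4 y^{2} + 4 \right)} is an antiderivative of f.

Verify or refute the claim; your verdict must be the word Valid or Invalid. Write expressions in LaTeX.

Valid - the claim checks out under differentiation.

d/dy[G] = - \frac{2 y}{y^{2} + 1}
This equals f(y) exactly, so the claim holds.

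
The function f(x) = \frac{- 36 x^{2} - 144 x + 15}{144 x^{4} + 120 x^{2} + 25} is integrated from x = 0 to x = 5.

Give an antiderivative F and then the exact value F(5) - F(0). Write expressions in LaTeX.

Recognize the product-rule pattern: f = u'v + uv' with u = \frac{1}{4 x^{2} + \frac{5}{3}}, v = x + 2, so integration by parts undoes it.
F(x) = \frac{3 x + 6}{12 x^{2} + 5} is an antiderivative of f.
Check: d/dx[\frac{3 x + 6}{12 x^{2} + 5}] = \frac{- 36 x^{2} - 144 x + 15}{144 x^{4} + 120 x^{2} + 25} = f(x).
F(5) = \frac{21}{305}; F(0) = \frac{6}{5}.
Integral = F(5) - F(0) = - \frac{69}{61}.

Antiderivative: F(x) = \frac{3 x + 6}{12 x^{2} + 5}; value = - \frac{69}{61}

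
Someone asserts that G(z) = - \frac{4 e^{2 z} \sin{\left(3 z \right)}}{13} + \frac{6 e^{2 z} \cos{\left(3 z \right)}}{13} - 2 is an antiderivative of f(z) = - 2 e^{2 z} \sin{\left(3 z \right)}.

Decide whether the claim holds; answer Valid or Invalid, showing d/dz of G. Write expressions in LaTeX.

d/dz[G] = - 2 e^{2 z} \sin{\left(3 z \right)}
This equals f(z) exactly, so the claim holds.

Valid - differentiating G returns exactly f.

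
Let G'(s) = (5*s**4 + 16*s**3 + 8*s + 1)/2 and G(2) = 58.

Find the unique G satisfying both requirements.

G(s) = s**5/2 + 2*s**4 + 2*s**2 + s/2 + 1

Any candidate G(s) must reproduce the stated G'(s) exactly.
A general antiderivative is s**5/2 + 2*s**4 + 2*s**2 + s/2 - 1 + C.
The condition gives C = 58 - (56) = 2.
So G(s) = s**5/2 + 2*s**4 + 2*s**2 + s/2 + 1.
Check: d/ds[s**5/2 + 2*s**4 + 2*s**2 + s/2 + 1] = 5*s**4/2 + 8*s**3 + 4*s + 1/2, which equals G'(s).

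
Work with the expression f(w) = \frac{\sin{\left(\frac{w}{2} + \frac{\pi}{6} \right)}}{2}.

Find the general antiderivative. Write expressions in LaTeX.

Recover f(w) by differentiating a candidate F(w); any mismatch rules it out.
Check: d/dw[- \cos{\left(\frac{w}{2} + \frac{\pi}{6} \right)}] = \frac{\sin{\left(\frac{w}{2} + \frac{\pi}{6} \right)}}{2} = f(w).

F(w) = - \cos{\left(\frac{w}{2} + \frac{\pi}{6} \right)} + C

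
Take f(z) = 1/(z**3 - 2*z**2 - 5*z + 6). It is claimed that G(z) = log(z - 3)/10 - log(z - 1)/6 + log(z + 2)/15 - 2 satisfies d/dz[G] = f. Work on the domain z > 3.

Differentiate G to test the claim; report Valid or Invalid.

d/dz[G] = 1/(z**3 - 2*z**2 - 5*z + 6)
This equals f(z) exactly, so the claim holds.

Valid - the claim checks out under differentiation.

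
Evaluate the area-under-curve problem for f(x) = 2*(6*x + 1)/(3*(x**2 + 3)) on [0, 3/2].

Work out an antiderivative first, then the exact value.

Recover f(x) by differentiating a candidate F(x); any mismatch rules it out.
F(x) = 2*(9*log(x**2 + 3) + sqrt(3)*atan(sqrt(3)*x/3))/9 is an antiderivative of f.
Check: d/dx[2*(9*log(x**2 + 3) + sqrt(3)*atan(sqrt(3)*x/3))/9] = (12*x + 2)/(3*x**2 + 9), which equals f(x).
F(3/2) = 2*sqrt(3)*atan(sqrt(3)/2)/9 + 2*log(21/4); F(0) = 2*log(3).
Integral = F(3/2) - F(0) = -2*log(3) + 2*sqrt(3)*atan(sqrt(3)/2)/9 + 2*log(21/4).

Antiderivative: F(x) = 2*(9*log(x**2 + 3) + sqrt(3)*atan(sqrt(3)*x/3))/9; value = -2*log(3) + 2*sqrt(3)*atan(sqrt(3)/2)/9 + 2*log(21/4)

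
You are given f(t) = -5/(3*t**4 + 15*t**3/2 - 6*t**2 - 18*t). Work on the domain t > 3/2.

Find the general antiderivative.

The denominator factors as 3*t*(t + 2)**2*(2*t - 3); partial fractions split f into directly integrable pieces: -80/(441*(2*t - 3)) - 55/(294*(t + 2)) - 5/(21*(t + 2)**2) + 5/(18*t).
Check: d/dt[5*log(t)/18 - 40*log(t - 3/2)/441 - 55*log(t + 2)/294 + 10/(42*t + 84)] = -10/(6*t**4 + 15*t**3 - 12*t**2 - 36*t), which equals f(t).

F(t) = 5*log(t)/18 - 40*log(t - 3/2)/441 - 55*log(t + 2)/294 + 10/(42*t + 84) + C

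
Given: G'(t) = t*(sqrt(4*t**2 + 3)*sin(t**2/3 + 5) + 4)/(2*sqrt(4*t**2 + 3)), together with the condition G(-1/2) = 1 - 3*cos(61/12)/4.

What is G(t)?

Whatever form G(t) takes, its d/dt must return the stated G'(t).
A general antiderivative is sqrt(4*t**2 + 3)/2 - 3*cos(t**2/3 + 5)/4 + C.
The condition gives C = 1 - 3*cos(61/12)/4 - (1 - 3*cos(61/12)/4) = 0.
So G(t) = sqrt(4*t**2 + 3)/2 - 3*cos(t**2/3 + 5)/4.
Check: d/dt[sqrt(4*t**2 + 3)/2 - 3*cos(t**2/3 + 5)/4] = (t*sqrt(4*t**2 + 3)*sin(t**2/3 + 5) + 4*t)/(2*sqrt(4*t**2 + 3)), which equals G'(t).

G(t) = sqrt(4*t**2 + 3)/2 - 3*cos(t**2/3 + 5)/4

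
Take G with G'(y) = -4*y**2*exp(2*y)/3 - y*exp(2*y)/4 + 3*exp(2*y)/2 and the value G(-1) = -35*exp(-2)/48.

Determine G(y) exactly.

G'(y) has the shape u'v + uv' for u = -2*y**2/3 + 13*y/24 + 23/48 and v = exp(2*y) — it is the derivative of the product u*v.
A general antiderivative is (-32*y**2 + 26*y + 23)*exp(2*y)/48 + C.
The condition gives C = -35*exp(-2)/48 - (-35*exp(-2)/48) = 0.
So G(y) = (-32*y**2 + 26*y + 23)*exp(2*y)/48.
Check: d/dy[(-32*y**2 + 26*y + 23)*exp(2*y)/48] = -4*y**2*exp(2*y)/3 - y*exp(2*y)/4 + 3*exp(2*y)/2 = G'(y).

G(y) = (-32*y**2 + 26*y + 23)*exp(2*y)/48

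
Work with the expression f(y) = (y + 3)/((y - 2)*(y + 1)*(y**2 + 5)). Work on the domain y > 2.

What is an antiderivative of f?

Factor the denominator ((y - 2)*(y + 1)*(y**2 + 5)) and decompose: f = -(2*y + 13)/(27*(y**2 + 5)) - 1/(9*(y + 1)) + 5/(27*(y - 2)); each piece integrates to a log, atan, or power term.
Check: d/dy[(25*log(y - 2) - 15*log(y + 1) - 5*log(y**2 + 5) - 13*sqrt(5)*atan(sqrt(5)*y/5))/135] = (y + 3)/(y**4 - y**3 + 3*y**2 - 5*y - 10), which equals f(y).

An antiderivative is F(y) = (25*log(y - 2) - 15*log(y + 1) - 5*log(y**2 + 5) - 13*sqrt(5)*atan(sqrt(5)*y/5))/135.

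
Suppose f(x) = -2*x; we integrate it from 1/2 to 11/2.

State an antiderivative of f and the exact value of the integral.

Recover f(x) by differentiating a candidate F(x); any mismatch rules it out.
F(x) = -x**2 is an antiderivative of f.
Check: d/dx[-x**2] = -2*x = f(x).
F(11/2) = -121/4; F(1/2) = -1/4.
Integral = F(11/2) - F(1/2) = -30.

Antiderivative: F(x) = -x**2; value = -30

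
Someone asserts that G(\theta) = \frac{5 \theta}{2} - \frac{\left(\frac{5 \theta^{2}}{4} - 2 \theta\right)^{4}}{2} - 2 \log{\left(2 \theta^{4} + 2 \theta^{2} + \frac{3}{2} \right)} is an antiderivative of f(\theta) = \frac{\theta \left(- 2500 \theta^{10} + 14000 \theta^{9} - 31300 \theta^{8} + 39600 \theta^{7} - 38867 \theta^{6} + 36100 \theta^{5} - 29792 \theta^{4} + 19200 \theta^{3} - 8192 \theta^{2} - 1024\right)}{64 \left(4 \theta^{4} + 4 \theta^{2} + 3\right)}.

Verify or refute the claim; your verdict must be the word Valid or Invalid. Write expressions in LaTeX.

d/d\theta[G] = \frac{- 2500 \theta^{11} + 14000 \theta^{10} - 31300 \theta^{9} + 39600 \theta^{8} - 38867 \theta^{7} + 36100 \theta^{6} - 29792 \theta^{5} + 19840 \theta^{4} - 8192 \theta^{3} + 640 \theta^{2} - 1024 \theta + 480}{256 \theta^{4} + 256 \theta^{2} + 192}
d/d\theta[G] - f(\theta) = \frac{5}{2} != 0.

Invalid: d/d\theta[G] - f = \frac{5}{2}, which is not 0.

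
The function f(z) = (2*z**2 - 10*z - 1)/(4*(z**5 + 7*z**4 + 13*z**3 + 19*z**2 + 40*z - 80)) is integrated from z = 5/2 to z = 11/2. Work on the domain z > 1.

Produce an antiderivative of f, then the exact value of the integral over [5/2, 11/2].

Antiderivative: F(z) = (-2646*z*log(z - 1) - 6404*z*log(z + 4) + 4525*z*log(z**2 + 5) + 1370*sqrt(5)*z*atan(sqrt(5)*z/5) - 10584*log(z - 1) - 25616*log(z + 4) + 18100*log(z**2 + 5) + 5480*sqrt(5)*atan(sqrt(5)*z/5) + 29820)/(176400*z + 705600); value = -1601*log(19/2)/44100 - 181*log(45/4)/7056 - 3*log(9/2)/200 - 137*sqrt(5)*atan(sqrt(5)/2)/17640 - 71/8645 + 3*log(3/2)/200 + 137*sqrt(5)*atan(11*sqrt(5)/10)/17640 + 1601*log(13/2)/44100 + 181*log(141/4)/7056

The denominator factors as 4*(z - 1)*(z + 4)**2*(z**2 + 5); partial fractions split f into directly integrable pieces: (181*z + 137)/(3528*(z**2 + 5)) - 1601/(44100*(z + 4)) - 71/(420*(z + 4)**2) - 3/(200*(z - 1)).
F(z) = (-2646*z*log(z - 1) - 6404*z*log(z + 4) + 4525*z*log(z**2 + 5) + 1370*sqrt(5)*z*atan(sqrt(5)*z/5) - 10584*log(z - 1) - 25616*log(z + 4) + 18100*log(z**2 + 5) + 5480*sqrt(5)*atan(sqrt(5)*z/5) + 29820)/(176400*z + 705600) is an antiderivative of f.
Check: d/dz[(-2646*z*log(z - 1) - 6404*z*log(z + 4) + 4525*z*log(z**2 + 5) + 1370*sqrt(5)*z*atan(sqrt(5)*z/5) - 10584*log(z - 1) - 25616*log(z + 4) + 18100*log(z**2 + 5) + 5480*sqrt(5)*atan(sqrt(5)*z/5) + 29820)/(176400*z + 705600)] = (2*z**2 - 10*z - 1)/(4*z**5 + 28*z**4 + 52*z**3 + 76*z**2 + 160*z - 320), which equals f(z).
F(11/2) = -1601*log(19/2)/44100 - 3*log(9/2)/200 + 71/3990 + 137*sqrt(5)*atan(11*sqrt(5)/10)/17640 + 181*log(141/4)/7056; F(5/2) = -1601*log(13/2)/44100 - 3*log(3/2)/200 + 137*sqrt(5)*atan(sqrt(5)/2)/17640 + 71/2730 + 181*log(45/4)/7056.
Integral = F(11/2) - F(5/2) = -1601*log(19/2)/44100 - 181*log(45/4)/7056 - 3*log(9/2)/200 - 137*sqrt(5)*atan(sqrt(5)/2)/17640 - 71/8645 + 3*log(3/2)/200 + 137*sqrt(5)*atan(11*sqrt(5)/10)/17640 + 1601*log(13/2)/44100 + 181*log(141/4)/7056.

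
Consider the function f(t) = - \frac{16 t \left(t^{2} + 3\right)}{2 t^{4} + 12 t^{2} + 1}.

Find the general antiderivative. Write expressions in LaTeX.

f matches the chain-rule pattern g'(h)*h' with inner function h(t) = \frac{2 t^{4}}{3} + 4 t^{2} + \frac{1}{3}; substituting u = h(t) collapses the integral.
Check: d/dt[- 2 \log{\left(\frac{2 t^{4}}{3} + 4 t^{2} + \frac{1}{3} \right)}] = \frac{- 16 t^{3} - 48 t}{2 t^{4} + 12 t^{2} + 1}, which equals f(t).

F(t) = - 2 \log{\left(\frac{2 t^{4}}{3} + 4 t^{2} + \frac{1}{3} \right)} + C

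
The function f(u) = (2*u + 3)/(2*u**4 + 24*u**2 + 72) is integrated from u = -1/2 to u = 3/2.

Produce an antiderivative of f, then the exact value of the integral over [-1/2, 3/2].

Antiderivative: F(u) = (u - 4)/(8*u**2 + 48) + sqrt(6)*atan(sqrt(6)*u/6)/48; value = sqrt(6)*atan(sqrt(6)/12)/48 + sqrt(6)*atan(sqrt(6)/4)/48 + 43/825

Recover f(u) by differentiating a candidate F(u); any mismatch rules it out.
F(u) = (u - 4)/(8*u**2 + 48) + sqrt(6)*atan(sqrt(6)*u/6)/48 is an antiderivative of f.
Check: d/du[(u - 4)/(8*u**2 + 48) + sqrt(6)*atan(sqrt(6)*u/6)/48] = (2*u + 3)/(2*u**4 + 24*u**2 + 72) = f(u).
F(3/2) = -5/132 + sqrt(6)*atan(sqrt(6)/4)/48; F(-1/2) = -9/100 - sqrt(6)*atan(sqrt(6)/12)/48.
Integral = F(3/2) - F(-1/2) = sqrt(6)*atan(sqrt(6)/12)/48 + sqrt(6)*atan(sqrt(6)/4)/48 + 43/825.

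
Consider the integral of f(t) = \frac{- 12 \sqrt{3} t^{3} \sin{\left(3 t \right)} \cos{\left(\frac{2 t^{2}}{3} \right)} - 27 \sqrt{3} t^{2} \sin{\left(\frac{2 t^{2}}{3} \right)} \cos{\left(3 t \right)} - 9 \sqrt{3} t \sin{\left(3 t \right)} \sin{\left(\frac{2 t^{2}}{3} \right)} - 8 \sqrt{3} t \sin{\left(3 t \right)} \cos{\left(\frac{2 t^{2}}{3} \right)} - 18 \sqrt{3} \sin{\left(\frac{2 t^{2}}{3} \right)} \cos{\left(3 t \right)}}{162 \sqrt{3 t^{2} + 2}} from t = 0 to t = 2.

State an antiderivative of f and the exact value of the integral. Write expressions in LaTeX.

Antiderivative: F(t) = - \frac{\sqrt{3} \sqrt{3 t^{2} + 2} \sin{\left(3 t \right)} \sin{\left(\frac{2 t^{2}}{3} \right)}}{54}; value = - \frac{\sqrt{42} \sin{\left(\frac{8}{3} \right)} \sin{\left(6 \right)}}{54}

A candidate is checked by its d/dt: the result must match f(t).
F(t) = - \frac{\sqrt{3} \sqrt{3 t^{2} + 2} \sin{\left(3 t \right)} \sin{\left(\frac{2 t^{2}}{3} \right)}}{54} is an antiderivative of f.
Check: d/dt[- \frac{\sqrt{3} \sqrt{3 t^{2} + 2} \sin{\left(3 t \right)} \sin{\left(\frac{2 t^{2}}{3} \right)}}{54}] = \frac{- 12 \sqrt{3} t^{3} \sin{\left(3 t \right)} \cos{\left(\frac{2 t^{2}}{3} \right)} - 27 \sqrt{3} t^{2} \sin{\left(\frac{2 t^{2}}{3} \right)} \cos{\left(3 t \right)} - 9 \sqrt{3} t \sin{\left(3 t \right)} \sin{\left(\frac{2 t^{2}}{3} \right)} - 8 \sqrt{3} t \sin{\left(3 t \right)} \cos{\left(\frac{2 t^{2}}{3} \right)} - 18 \sqrt{3} \sin{\left(\frac{2 t^{2}}{3} \right)} \cos{\left(3 t \right)}}{162 \sqrt{3 t^{2} + 2}} = f(t).
F(2) = - \frac{\sqrt{42} \sin{\left(\frac{8}{3} \right)} \sin{\left(6 \right)}}{54}; F(0) = 0.
Integral = F(2) - F(0) = - \frac{\sqrt{42} \sin{\left(\frac{8}{3} \right)} \sin{\left(6 \right)}}{54}.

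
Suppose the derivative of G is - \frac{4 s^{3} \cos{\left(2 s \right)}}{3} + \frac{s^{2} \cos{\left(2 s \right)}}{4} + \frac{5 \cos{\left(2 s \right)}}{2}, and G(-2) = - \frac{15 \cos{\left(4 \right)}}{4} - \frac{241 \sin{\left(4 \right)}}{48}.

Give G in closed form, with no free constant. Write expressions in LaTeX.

The integrand splits into summands that can be handled one at a time.
A general antiderivative is - \frac{2 s^{3} \sin{\left(2 s \right)}}{3} + \frac{s^{2} \sin{\left(2 s \right)}}{8} - s^{2} \cos{\left(2 s \right)} + s \sin{\left(2 s \right)} + \frac{s \cos{\left(2 s \right)}}{8} + \frac{19 \sin{\left(2 s \right)}}{16} + \frac{\cos{\left(2 s \right)}}{2} + C.
The condition gives C = - \frac{15 \cos{\left(4 \right)}}{4} - \frac{241 \sin{\left(4 \right)}}{48} - (- \frac{15 \cos{\left(4 \right)}}{4} - \frac{241 \sin{\left(4 \right)}}{48}) = 0.
So G(s) = - \frac{32 s^{3} \sin{\left(2 s \right)} - 6 s^{2} \sin{\left(2 s \right)} + 48 s^{2} \cos{\left(2 s \right)} - 48 s \sin{\left(2 s \right)} - 6 s \cos{\left(2 s \right)} - 57 \sin{\left(2 s \right)} - 24 \cos{\left(2 s \right)}}{48}.
Check: d/ds[- \frac{32 s^{3} \sin{\left(2 s \right)} - 6 s^{2} \sin{\left(2 s \right)} + 48 s^{2} \cos{\left(2 s \right)} - 48 s \sin{\left(2 s \right)} - 6 s \cos{\left(2 s \right)} - 57 \sin{\left(2 s \right)} - 24 \cos{\left(2 s \right)}}{48}] = - \frac{4 s^{3} \cos{\left(2 s \right)}}{3} + \frac{s^{2} \cos{\left(2 s \right)}}{4} + \frac{5 \cos{\left(2 s \right)}}{2} = G'(s).

G(s) = - \frac{32 s^{3} \sin{\left(2 s \right)} - 6 s^{2} \sin{\left(2 s \right)} + 48 s^{2} \cos{\left(2 s \right)} - 48 s \sin{\left(2 s \right)} - 6 s \cos{\left(2 s \right)} - 57 \sin{\left(2 s \right)} - 24 \cos{\left(2 s \right)}}{48}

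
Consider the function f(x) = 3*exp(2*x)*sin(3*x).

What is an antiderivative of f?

An antiderivative is F(x) = 6*exp(2*x)*sin(3*x)/13 - 9*exp(2*x)*cos(3*x)/13.

Check any antiderivative F(x) by computing F'(x) and comparing it with f(x).
Check: d/dx[6*exp(2*x)*sin(3*x)/13 - 9*exp(2*x)*cos(3*x)/13] = 3*exp(2*x)*sin(3*x) = f(x).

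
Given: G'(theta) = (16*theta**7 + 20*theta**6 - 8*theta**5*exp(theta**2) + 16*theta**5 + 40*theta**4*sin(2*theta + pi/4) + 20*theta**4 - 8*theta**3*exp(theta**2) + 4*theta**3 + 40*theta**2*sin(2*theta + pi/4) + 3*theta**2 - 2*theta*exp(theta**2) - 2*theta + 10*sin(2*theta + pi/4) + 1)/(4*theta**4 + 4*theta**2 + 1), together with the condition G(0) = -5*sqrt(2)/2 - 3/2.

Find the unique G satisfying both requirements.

Differentiate the proposed G(theta) back; it has to land on the given G'(theta).
A general antiderivative is theta**4 + 5*theta**3/3 + (2*theta + 1)/(4*theta**2 + 2) - exp(theta**2) - 5*cos(2*theta + pi/4) + C.
The condition gives C = -5*sqrt(2)/2 - 3/2 - (-5*sqrt(2)/2 - 1/2) = -1.
So G(theta) = (6*theta**4*(2*theta**2 + 1) + 10*theta**3*(2*theta**2 + 1) - 12*theta**2 + 6*theta - 6*(2*theta**2 + 1)*exp(theta**2) - 30*(2*theta**2 + 1)*cos(2*theta + pi/4) - 3)/(6*(2*theta**2 + 1)).
Check: d/dtheta[(6*theta**4*(2*theta**2 + 1) + 10*theta**3*(2*theta**2 + 1) - 12*theta**2 + 6*theta - 6*(2*theta**2 + 1)*exp(theta**2) - 30*(2*theta**2 + 1)*cos(2*theta + pi/4) - 3)/(6*(2*theta**2 + 1))] = (16*theta**7 + 20*theta**6 - 8*theta**5*exp(theta**2) + 16*theta**5 + 40*theta**4*sin(2*theta + pi/4) + 20*theta**4 - 8*theta**3*exp(theta**2) + 4*theta**3 + 40*theta**2*sin(2*theta + pi/4) + 3*theta**2 - 2*theta*exp(theta**2) - 2*theta + 10*sin(2*theta + pi/4) + 1)/(4*theta**4 + 4*theta**2 + 1) = G'(theta).

G(theta) = (6*theta**4*(2*theta**2 + 1) + 10*theta**3*(2*theta**2 + 1) - 12*theta**2 + 6*theta - 6*(2*theta**2 + 1)*exp(theta**2) - 30*(2*theta**2 + 1)*cos(2*theta + pi/4) - 3)/(6*(2*theta**2 + 1))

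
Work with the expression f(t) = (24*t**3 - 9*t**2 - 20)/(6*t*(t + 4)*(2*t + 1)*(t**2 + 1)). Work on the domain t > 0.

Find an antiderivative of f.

Factor the denominator (6*t*(t + 4)*(2*t + 1)*(t**2 + 1)) and decompose: f = (14*t + 3)/(30*(t**2 + 1)) + 202/(105*(2*t + 1)) - 25/(42*(t + 4)) - 5/(6*t); each piece integrates to a log, atan, or power term.
Check: d/dt[(-175*log(t) + 202*log(t + 1/2) - 125*log(t + 4) + 49*log(t**2 + 1) + 21*atan(t))/210] = (24*t**3 - 9*t**2 - 20)/(12*t**5 + 54*t**4 + 36*t**3 + 54*t**2 + 24*t), which equals f(t).

An antiderivative is F(t) = (-175*log(t) + 202*log(t + 1/2) - 125*log(t + 4) + 49*log(t**2 + 1) + 21*atan(t))/210.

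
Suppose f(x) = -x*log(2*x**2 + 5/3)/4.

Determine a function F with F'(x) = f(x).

Check any antiderivative F(x) by computing F'(x) and comparing it with f(x).
Check: d/dx[-x**2*log(2*x**2 + 5/3)/8 + x**2/8 - 5*log(6*x**2 + 5)/48] = -x*log(2*x**2 + 5/3)/4 = f(x).

An antiderivative is F(x) = -x**2*log(2*x**2 + 5/3)/8 + x**2/8 - 5*log(6*x**2 + 5)/48.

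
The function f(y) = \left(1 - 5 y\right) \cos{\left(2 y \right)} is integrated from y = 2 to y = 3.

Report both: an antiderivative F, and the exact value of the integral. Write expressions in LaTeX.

Whatever form F(y) takes, F'(y) = f(y) is non-negotiable.
F(y) = - \frac{5 y \sin{\left(2 y \right)}}{2} + \frac{\sin{\left(2 y \right)}}{2} - \frac{5 \cos{\left(2 y \right)}}{4} is an antiderivative of f.
Check: d/dy[- \frac{5 y \sin{\left(2 y \right)}}{2} + \frac{\sin{\left(2 y \right)}}{2} - \frac{5 \cos{\left(2 y \right)}}{4}] = - 5 y \cos{\left(2 y \right)} + \cos{\left(2 y \right)}, which equals f(y).
F(3) = - \frac{5 \cos{\left(6 \right)}}{4} - 7 \sin{\left(6 \right)}; F(2) = - \frac{5 \cos{\left(4 \right)}}{4} - \frac{9 \sin{\left(4 \right)}}{2}.
Integral = F(3) - F(2) = \frac{9 \sin{\left(4 \right)}}{2} - \frac{5 \cos{\left(6 \right)}}{4} + \frac{5 \cos{\left(4 \right)}}{4} - 7 \sin{\left(6 \right)}.

Antiderivative: F(y) = - \frac{5 y \sin{\left(2 y \right)}}{2} + \frac{\sin{\left(2 y \right)}}{2} - \frac{5 \cos{\left(2 y \right)}}{4}; value = \frac{9 \sin{\left(4 \right)}}{2} - \frac{5 \cos{\left(6 \right)}}{4} + \frac{5 \cos{\left(4 \right)}}{4} - 7 \sin{\left(6 \right)}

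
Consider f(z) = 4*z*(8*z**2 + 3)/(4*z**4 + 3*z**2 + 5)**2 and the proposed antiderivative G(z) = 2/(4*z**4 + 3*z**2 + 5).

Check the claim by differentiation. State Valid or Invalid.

d/dz[G] = (-32*z**3 - 12*z)/(16*z**8 + 24*z**6 + 49*z**4 + 30*z**2 + 25)
d/dz[G] - f(z) = (-64*z**3 - 24*z)/(16*z**8 + 24*z**6 + 49*z**4 + 30*z**2 + 25) != 0.

Invalid: d/dz[G] - f = (-64*z**3 - 24*z)/(16*z**8 + 24*z**6 + 49*z**4 + 30*z**2 + 25), which is not 0.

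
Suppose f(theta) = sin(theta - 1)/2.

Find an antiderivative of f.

Since d/dtheta undoes antidifferentiation here, F'(theta) = f(theta) is required of F(theta).
Check: d/dtheta[-cos(theta - 1)/2] = sin(theta - 1)/2 = f(theta).

An antiderivative is F(theta) = -cos(theta - 1)/2.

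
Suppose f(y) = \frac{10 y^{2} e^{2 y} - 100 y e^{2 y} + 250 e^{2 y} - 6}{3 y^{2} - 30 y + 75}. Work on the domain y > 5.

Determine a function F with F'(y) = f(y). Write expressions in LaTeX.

Recover f(y) by differentiating a candidate F(y); any mismatch rules it out.
Check: d/dy[\frac{5 y e^{2 y} - 25 e^{2 y} + 6}{3 y - 15}] = \frac{10 y^{2} e^{2 y} - 100 y e^{2 y} + 250 e^{2 y} - 6}{3 y^{2} - 30 y + 75} = f(y).

An antiderivative is F(y) = \frac{5 y e^{2 y} - 25 e^{2 y} + 6}{3 y - 15}.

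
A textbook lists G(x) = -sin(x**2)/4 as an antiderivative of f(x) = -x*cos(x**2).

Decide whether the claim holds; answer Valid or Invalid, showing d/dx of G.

Invalid: d/dx[G] - f = x*cos(x**2)/2, which is not 0.

d/dx[G] = -x*cos(x**2)/2
d/dx[G] - f(x) = x*cos(x**2)/2 != 0.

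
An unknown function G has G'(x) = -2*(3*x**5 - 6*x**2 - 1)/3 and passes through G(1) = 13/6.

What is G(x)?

G(x) = -x**6/3 + 4*x**3/3 + 2*x/3 + 1/2

A candidate passes only if d/dx[G] lands on the given G'(x) exactly.
A general antiderivative is -x**6/3 + 4*x**3/3 + 2*x/3 + C.
The condition gives C = 13/6 - (5/3) = 1/2.
So G(x) = -x**6/3 + 4*x**3/3 + 2*x/3 + 1/2.
Check: d/dx[-x**6/3 + 4*x**3/3 + 2*x/3 + 1/2] = -2*x**5 + 4*x**2 + 2/3, which equals G'(x).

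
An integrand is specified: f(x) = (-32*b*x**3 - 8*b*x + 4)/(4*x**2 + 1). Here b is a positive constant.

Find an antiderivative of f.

Since d/dx undoes antidifferentiation here, F'(x) = f(x) is required of F(x).
Check: d/dx[-4*b*x**2 + 2*atan(2*x)] = (-32*b*x**3 - 8*b*x + 4)/(4*x**2 + 1) = f(x).

An antiderivative is F(x) = -4*b*x**2 + 2*atan(2*x).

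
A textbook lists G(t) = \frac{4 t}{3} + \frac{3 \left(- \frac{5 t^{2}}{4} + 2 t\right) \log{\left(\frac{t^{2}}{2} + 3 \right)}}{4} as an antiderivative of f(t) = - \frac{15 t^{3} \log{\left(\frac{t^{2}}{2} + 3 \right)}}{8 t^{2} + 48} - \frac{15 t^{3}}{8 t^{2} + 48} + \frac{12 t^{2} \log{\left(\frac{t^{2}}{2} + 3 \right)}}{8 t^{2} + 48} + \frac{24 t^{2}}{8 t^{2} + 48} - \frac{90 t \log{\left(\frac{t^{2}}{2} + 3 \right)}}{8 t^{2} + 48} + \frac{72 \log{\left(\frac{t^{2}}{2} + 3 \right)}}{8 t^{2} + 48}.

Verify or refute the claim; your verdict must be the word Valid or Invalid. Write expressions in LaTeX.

d/dt[G] = \frac{- 45 t^{3} \log{\left(\frac{t^{2}}{2} + 3 \right)} - 45 t^{3} + 36 t^{2} \log{\left(\frac{t^{2}}{2} + 3 \right)} + 104 t^{2} - 270 t \log{\left(\frac{t^{2}}{2} + 3 \right)} + 216 \log{\left(\frac{t^{2}}{2} + 3 \right)} + 192}{24 t^{2} + 144}
d/dt[G] - f(t) = \frac{4}{3} != 0.

Invalid: d/dt[G] - f = \frac{4}{3}, which is not 0.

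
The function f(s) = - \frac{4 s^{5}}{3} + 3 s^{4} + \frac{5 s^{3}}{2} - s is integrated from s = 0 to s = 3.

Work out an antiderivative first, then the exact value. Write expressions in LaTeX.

Antiderivative: F(s) = - \frac{2 s^{6}}{9} + \frac{3 s^{5}}{5} + \frac{5 s^{4}}{8} - \frac{s^{2}}{2}; value = \frac{1197}{40}

The integrand splits into summands that can be handled one at a time.
F(s) = - \frac{2 s^{6}}{9} + \frac{3 s^{5}}{5} + \frac{5 s^{4}}{8} - \frac{s^{2}}{2} is an antiderivative of f.
Check: d/ds[- \frac{2 s^{6}}{9} + \frac{3 s^{5}}{5} + \frac{5 s^{4}}{8} - \frac{s^{2}}{2}] = - \frac{4 s^{5}}{3} + 3 s^{4} + \frac{5 s^{3}}{2} - s = f(s).
F(3) = \frac{1197}{40}; F(0) = 0.
Integral = F(3) - F(0) = \frac{1197}{40}.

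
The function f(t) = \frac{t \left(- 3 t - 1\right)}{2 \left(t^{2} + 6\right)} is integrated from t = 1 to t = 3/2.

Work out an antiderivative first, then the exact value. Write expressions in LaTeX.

An antiderivative F(t) passes only if d/dt[F] lands on f(t) exactly.
F(t) = - \frac{3 t}{2} - \frac{\log{\left(t^{2} + 6 \right)}}{4} + \frac{3 \sqrt{6} \operatorname{atan}{\left(\frac{\sqrt{6} t}{6} \right)}}{2} is an antiderivative of f.
Check: d/dt[- \frac{3 t}{2} - \frac{\log{\left(t^{2} + 6 \right)}}{4} + \frac{3 \sqrt{6} \operatorname{atan}{\left(\frac{\sqrt{6} t}{6} \right)}}{2}] = \frac{- 3 t^{2} - t}{2 t^{2} + 12}, which equals f(t).
F(3/2) = - \frac{9}{4} - \frac{\log{\left(\frac{33}{4} \right)}}{4} + \frac{3 \sqrt{6} \operatorname{atan}{\left(\frac{\sqrt{6}}{4} \right)}}{2}; F(1) = - \frac{3}{2} - \frac{\log{\left(7 \right)}}{4} + \frac{3 \sqrt{6} \operatorname{atan}{\left(\frac{\sqrt{6}}{6} \right)}}{2}.
Integral = F(3/2) - F(1) = - \frac{3 \sqrt{6} \operatorname{atan}{\left(\frac{\sqrt{6}}{6} \right)}}{2} - \frac{3}{4} - \frac{\log{\left(\frac{33}{4} \right)}}{4} + \frac{\log{\left(7 \right)}}{4} + \frac{3 \sqrt{6} \operatorname{atan}{\left(\frac{\sqrt{6}}{4} \right)}}{2}.

Antiderivative: F(t) = - \frac{3 t}{2} - \frac{\log{\left(t^{2} + 6 \right)}}{4} + \frac{3 \sqrt{6} \operatorname{atan}{\left(\frac{\sqrt{6} t}{6} \right)}}{2}; value = - \frac{3 \sqrt{6} \operatorname{atan}{\left(\frac{\sqrt{6}}{6} \right)}}{2} - \frac{3}{4} - \frac{\log{\left(\frac{33}{4} \right)}}{4} + \frac{\log{\left(7 \right)}}{4} + \frac{3 \sqrt{6} \operatorname{atan}{\left(\frac{\sqrt{6}}{4} \right)}}{2}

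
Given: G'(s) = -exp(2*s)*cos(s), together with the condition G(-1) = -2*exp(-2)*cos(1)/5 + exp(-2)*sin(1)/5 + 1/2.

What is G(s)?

Any candidate G(s) must reproduce the stated G'(s) exactly.
A general antiderivative is -exp(2*s)*sin(s)/5 - 2*exp(2*s)*cos(s)/5 + C.
The condition gives C = -2*exp(-2)*cos(1)/5 + exp(-2)*sin(1)/5 + 1/2 - (-2*exp(-2)*cos(1)/5 + exp(-2)*sin(1)/5) = 1/2.
So G(s) = -exp(2*s)*sin(s)/5 - 2*exp(2*s)*cos(s)/5 + 1/2.
Check: d/ds[-exp(2*s)*sin(s)/5 - 2*exp(2*s)*cos(s)/5 + 1/2] = -exp(2*s)*cos(s) = G'(s).

G(s) = -exp(2*s)*sin(s)/5 - 2*exp(2*s)*cos(s)/5 + 1/2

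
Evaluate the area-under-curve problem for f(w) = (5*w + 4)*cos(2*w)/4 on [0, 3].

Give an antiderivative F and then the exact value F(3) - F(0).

Antiderivative: F(w) = (10*w*sin(2*w) + 8*sin(2*w) + 5*cos(2*w))/16; value = 19*sin(6)/8 - 5/16 + 5*cos(6)/16

Recover f(w) by differentiating a candidate F(w); any mismatch rules it out.
F(w) = (10*w*sin(2*w) + 8*sin(2*w) + 5*cos(2*w))/16 is an antiderivative of f.
Check: d/dw[(10*w*sin(2*w) + 8*sin(2*w) + 5*cos(2*w))/16] = 5*w*cos(2*w)/4 + cos(2*w), which equals f(w).
F(3) = 19*sin(6)/8 + 5*cos(6)/16; F(0) = 5/16.
Integral = F(3) - F(0) = 19*sin(6)/8 - 5/16 + 5*cos(6)/16.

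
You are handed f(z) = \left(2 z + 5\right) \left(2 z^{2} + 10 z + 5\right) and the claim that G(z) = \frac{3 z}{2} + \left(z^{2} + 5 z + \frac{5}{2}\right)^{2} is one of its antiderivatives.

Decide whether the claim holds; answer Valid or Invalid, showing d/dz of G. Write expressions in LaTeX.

d/dz[G] = 4 z^{3} + 30 z^{2} + 60 z + \frac{53}{2}
d/dz[G] - f(z) = \frac{3}{2} != 0.

Invalid: d/dz[G] - f = \frac{3}{2}, which is not 0.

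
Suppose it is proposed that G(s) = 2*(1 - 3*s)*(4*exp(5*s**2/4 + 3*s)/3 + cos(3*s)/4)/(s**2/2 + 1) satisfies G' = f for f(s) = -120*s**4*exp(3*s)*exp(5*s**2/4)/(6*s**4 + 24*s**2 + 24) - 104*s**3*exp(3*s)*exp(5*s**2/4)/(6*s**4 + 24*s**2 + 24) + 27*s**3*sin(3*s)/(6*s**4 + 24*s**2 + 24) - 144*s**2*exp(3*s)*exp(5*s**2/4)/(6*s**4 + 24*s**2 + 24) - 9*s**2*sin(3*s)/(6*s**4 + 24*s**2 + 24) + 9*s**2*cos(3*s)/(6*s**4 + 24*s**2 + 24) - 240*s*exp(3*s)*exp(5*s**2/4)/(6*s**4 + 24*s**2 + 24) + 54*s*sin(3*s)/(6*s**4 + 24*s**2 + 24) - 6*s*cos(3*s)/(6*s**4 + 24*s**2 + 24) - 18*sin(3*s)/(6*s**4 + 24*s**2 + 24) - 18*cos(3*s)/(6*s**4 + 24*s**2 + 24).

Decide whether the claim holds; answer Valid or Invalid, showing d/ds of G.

d/ds[G] = (-120*s**4*exp(3*s)*exp(5*s**2/4) - 104*s**3*exp(3*s)*exp(5*s**2/4) + 27*s**3*sin(3*s) - 144*s**2*exp(3*s)*exp(5*s**2/4) - 9*s**2*sin(3*s) + 9*s**2*cos(3*s) - 240*s*exp(3*s)*exp(5*s**2/4) + 54*s*sin(3*s) - 6*s*cos(3*s) - 18*sin(3*s) - 18*cos(3*s))/(3*s**4 + 12*s**2 + 12)
d/ds[G] - f(s) = (-120*s**4*exp(3*s)*exp(5*s**2/4) - 104*s**3*exp(3*s)*exp(5*s**2/4) + 27*s**3*sin(3*s) - 144*s**2*exp(3*s)*exp(5*s**2/4) - 9*s**2*sin(3*s) + 9*s**2*cos(3*s) - 240*s*exp(3*s)*exp(5*s**2/4) + 54*s*sin(3*s) - 6*s*cos(3*s) - 18*sin(3*s) - 18*cos(3*s))/(6*s**4 + 24*s**2 + 24) != 0.

Invalid: d/ds[G] - f = (-120*s**4*exp(3*s)*exp(5*s**2/4) - 104*s**3*exp(3*s)*exp(5*s**2/4) + 27*s**3*sin(3*s) - 144*s**2*exp(3*s)*exp(5*s**2/4) - 9*s**2*sin(3*s) + 9*s**2*cos(3*s) - 240*s*exp(3*s)*exp(5*s**2/4) + 54*s*sin(3*s) - 6*s*cos(3*s) - 18*sin(3*s) - 18*cos(3*s))/(6*s**4 + 24*s**2 + 24), which is not 0.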